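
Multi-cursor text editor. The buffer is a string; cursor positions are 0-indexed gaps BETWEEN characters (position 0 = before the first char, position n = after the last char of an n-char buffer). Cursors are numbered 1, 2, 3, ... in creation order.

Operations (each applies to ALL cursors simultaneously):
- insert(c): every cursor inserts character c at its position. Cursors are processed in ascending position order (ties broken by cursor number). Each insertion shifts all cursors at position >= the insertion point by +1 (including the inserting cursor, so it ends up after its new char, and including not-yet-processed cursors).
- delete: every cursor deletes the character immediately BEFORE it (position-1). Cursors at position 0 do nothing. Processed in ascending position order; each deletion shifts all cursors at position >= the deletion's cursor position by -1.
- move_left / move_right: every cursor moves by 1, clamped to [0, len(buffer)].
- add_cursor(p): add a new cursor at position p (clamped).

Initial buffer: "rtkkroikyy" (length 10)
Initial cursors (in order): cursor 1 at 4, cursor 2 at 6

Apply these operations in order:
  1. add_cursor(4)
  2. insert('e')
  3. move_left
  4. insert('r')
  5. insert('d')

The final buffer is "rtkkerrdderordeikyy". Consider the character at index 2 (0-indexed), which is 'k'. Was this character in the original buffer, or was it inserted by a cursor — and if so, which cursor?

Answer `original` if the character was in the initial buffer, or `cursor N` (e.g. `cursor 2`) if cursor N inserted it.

After op 1 (add_cursor(4)): buffer="rtkkroikyy" (len 10), cursors c1@4 c3@4 c2@6, authorship ..........
After op 2 (insert('e')): buffer="rtkkeeroeikyy" (len 13), cursors c1@6 c3@6 c2@9, authorship ....13..2....
After op 3 (move_left): buffer="rtkkeeroeikyy" (len 13), cursors c1@5 c3@5 c2@8, authorship ....13..2....
After op 4 (insert('r')): buffer="rtkkerreroreikyy" (len 16), cursors c1@7 c3@7 c2@11, authorship ....1133..22....
After op 5 (insert('d')): buffer="rtkkerrdderordeikyy" (len 19), cursors c1@9 c3@9 c2@14, authorship ....113133..222....
Authorship (.=original, N=cursor N): . . . . 1 1 3 1 3 3 . . 2 2 2 . . . .
Index 2: author = original

Answer: original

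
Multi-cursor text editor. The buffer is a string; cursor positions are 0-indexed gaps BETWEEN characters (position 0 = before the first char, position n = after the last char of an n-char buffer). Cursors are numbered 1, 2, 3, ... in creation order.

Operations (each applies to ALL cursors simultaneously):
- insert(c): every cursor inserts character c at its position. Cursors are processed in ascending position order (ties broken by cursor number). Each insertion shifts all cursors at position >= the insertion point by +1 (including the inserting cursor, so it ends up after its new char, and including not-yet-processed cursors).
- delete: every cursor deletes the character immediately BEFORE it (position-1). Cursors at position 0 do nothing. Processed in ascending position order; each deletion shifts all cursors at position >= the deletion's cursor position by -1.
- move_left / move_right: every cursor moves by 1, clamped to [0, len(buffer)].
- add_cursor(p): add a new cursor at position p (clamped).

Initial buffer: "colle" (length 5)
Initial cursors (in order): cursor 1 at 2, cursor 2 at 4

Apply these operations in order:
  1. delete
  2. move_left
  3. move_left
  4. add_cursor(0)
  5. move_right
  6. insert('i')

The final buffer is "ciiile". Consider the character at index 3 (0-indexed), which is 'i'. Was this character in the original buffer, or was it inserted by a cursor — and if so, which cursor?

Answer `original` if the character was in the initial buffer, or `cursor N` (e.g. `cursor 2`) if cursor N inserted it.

Answer: cursor 3

Derivation:
After op 1 (delete): buffer="cle" (len 3), cursors c1@1 c2@2, authorship ...
After op 2 (move_left): buffer="cle" (len 3), cursors c1@0 c2@1, authorship ...
After op 3 (move_left): buffer="cle" (len 3), cursors c1@0 c2@0, authorship ...
After op 4 (add_cursor(0)): buffer="cle" (len 3), cursors c1@0 c2@0 c3@0, authorship ...
After op 5 (move_right): buffer="cle" (len 3), cursors c1@1 c2@1 c3@1, authorship ...
After op 6 (insert('i')): buffer="ciiile" (len 6), cursors c1@4 c2@4 c3@4, authorship .123..
Authorship (.=original, N=cursor N): . 1 2 3 . .
Index 3: author = 3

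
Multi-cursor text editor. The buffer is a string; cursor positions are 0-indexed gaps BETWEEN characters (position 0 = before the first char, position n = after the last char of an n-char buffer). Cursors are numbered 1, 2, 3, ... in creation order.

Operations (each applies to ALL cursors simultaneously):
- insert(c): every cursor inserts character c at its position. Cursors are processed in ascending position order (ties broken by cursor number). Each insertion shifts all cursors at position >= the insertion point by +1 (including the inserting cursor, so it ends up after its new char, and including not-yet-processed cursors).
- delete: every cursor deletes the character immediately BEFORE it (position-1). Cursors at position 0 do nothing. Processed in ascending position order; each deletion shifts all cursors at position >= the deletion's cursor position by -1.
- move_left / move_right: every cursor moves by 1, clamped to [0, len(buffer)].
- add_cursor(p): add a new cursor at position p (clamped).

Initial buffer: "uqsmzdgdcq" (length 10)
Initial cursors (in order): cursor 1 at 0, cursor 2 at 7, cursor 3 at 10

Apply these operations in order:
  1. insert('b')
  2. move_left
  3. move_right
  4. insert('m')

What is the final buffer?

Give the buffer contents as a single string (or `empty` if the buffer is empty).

Answer: bmuqsmzdgbmdcqbm

Derivation:
After op 1 (insert('b')): buffer="buqsmzdgbdcqb" (len 13), cursors c1@1 c2@9 c3@13, authorship 1.......2...3
After op 2 (move_left): buffer="buqsmzdgbdcqb" (len 13), cursors c1@0 c2@8 c3@12, authorship 1.......2...3
After op 3 (move_right): buffer="buqsmzdgbdcqb" (len 13), cursors c1@1 c2@9 c3@13, authorship 1.......2...3
After op 4 (insert('m')): buffer="bmuqsmzdgbmdcqbm" (len 16), cursors c1@2 c2@11 c3@16, authorship 11.......22...33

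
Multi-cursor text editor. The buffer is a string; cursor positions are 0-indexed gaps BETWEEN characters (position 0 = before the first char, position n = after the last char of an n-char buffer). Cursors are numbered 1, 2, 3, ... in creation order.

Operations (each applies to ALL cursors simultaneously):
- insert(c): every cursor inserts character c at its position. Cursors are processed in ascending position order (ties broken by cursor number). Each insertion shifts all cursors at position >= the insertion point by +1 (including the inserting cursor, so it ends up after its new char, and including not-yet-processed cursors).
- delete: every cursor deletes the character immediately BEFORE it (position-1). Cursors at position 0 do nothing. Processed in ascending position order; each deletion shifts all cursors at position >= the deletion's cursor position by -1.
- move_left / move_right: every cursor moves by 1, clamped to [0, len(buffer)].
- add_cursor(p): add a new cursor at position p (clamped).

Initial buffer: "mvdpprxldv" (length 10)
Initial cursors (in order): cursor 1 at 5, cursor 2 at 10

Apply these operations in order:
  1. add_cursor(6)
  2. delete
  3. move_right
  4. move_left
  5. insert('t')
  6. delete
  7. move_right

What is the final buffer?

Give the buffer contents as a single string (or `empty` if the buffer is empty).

Answer: mvdpxld

Derivation:
After op 1 (add_cursor(6)): buffer="mvdpprxldv" (len 10), cursors c1@5 c3@6 c2@10, authorship ..........
After op 2 (delete): buffer="mvdpxld" (len 7), cursors c1@4 c3@4 c2@7, authorship .......
After op 3 (move_right): buffer="mvdpxld" (len 7), cursors c1@5 c3@5 c2@7, authorship .......
After op 4 (move_left): buffer="mvdpxld" (len 7), cursors c1@4 c3@4 c2@6, authorship .......
After op 5 (insert('t')): buffer="mvdpttxltd" (len 10), cursors c1@6 c3@6 c2@9, authorship ....13..2.
After op 6 (delete): buffer="mvdpxld" (len 7), cursors c1@4 c3@4 c2@6, authorship .......
After op 7 (move_right): buffer="mvdpxld" (len 7), cursors c1@5 c3@5 c2@7, authorship .......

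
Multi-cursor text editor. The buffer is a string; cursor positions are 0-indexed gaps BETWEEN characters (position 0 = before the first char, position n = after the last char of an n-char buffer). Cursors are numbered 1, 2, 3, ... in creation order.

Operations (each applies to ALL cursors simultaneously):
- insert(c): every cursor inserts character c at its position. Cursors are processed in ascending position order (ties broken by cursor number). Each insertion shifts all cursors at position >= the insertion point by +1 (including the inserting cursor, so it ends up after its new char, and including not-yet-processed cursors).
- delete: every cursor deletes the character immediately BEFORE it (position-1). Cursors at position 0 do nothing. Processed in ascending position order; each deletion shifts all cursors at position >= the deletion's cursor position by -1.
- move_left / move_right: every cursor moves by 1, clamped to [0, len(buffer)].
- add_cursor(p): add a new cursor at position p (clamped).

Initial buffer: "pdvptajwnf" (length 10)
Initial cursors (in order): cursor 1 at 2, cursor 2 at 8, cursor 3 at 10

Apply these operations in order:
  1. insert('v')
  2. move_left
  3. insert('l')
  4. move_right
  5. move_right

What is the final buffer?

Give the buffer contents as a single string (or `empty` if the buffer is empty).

Answer: pdlvvptajwlvnflv

Derivation:
After op 1 (insert('v')): buffer="pdvvptajwvnfv" (len 13), cursors c1@3 c2@10 c3@13, authorship ..1......2..3
After op 2 (move_left): buffer="pdvvptajwvnfv" (len 13), cursors c1@2 c2@9 c3@12, authorship ..1......2..3
After op 3 (insert('l')): buffer="pdlvvptajwlvnflv" (len 16), cursors c1@3 c2@11 c3@15, authorship ..11......22..33
After op 4 (move_right): buffer="pdlvvptajwlvnflv" (len 16), cursors c1@4 c2@12 c3@16, authorship ..11......22..33
After op 5 (move_right): buffer="pdlvvptajwlvnflv" (len 16), cursors c1@5 c2@13 c3@16, authorship ..11......22..33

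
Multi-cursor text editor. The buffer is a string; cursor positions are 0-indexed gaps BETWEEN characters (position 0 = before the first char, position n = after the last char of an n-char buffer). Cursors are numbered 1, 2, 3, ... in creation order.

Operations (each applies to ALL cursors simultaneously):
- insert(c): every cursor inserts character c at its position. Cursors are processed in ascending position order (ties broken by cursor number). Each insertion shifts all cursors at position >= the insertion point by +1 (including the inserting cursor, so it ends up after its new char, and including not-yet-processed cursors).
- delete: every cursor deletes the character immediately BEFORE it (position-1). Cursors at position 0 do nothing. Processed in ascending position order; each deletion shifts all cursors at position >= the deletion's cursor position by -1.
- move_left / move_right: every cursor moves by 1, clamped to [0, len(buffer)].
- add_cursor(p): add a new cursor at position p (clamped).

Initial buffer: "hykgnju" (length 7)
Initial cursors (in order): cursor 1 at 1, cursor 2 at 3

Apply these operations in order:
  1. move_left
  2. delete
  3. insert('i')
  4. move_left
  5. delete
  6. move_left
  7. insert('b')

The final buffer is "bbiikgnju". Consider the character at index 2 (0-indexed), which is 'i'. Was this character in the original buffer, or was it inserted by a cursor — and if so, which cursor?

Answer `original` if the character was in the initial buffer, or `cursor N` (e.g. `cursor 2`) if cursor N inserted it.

After op 1 (move_left): buffer="hykgnju" (len 7), cursors c1@0 c2@2, authorship .......
After op 2 (delete): buffer="hkgnju" (len 6), cursors c1@0 c2@1, authorship ......
After op 3 (insert('i')): buffer="ihikgnju" (len 8), cursors c1@1 c2@3, authorship 1.2.....
After op 4 (move_left): buffer="ihikgnju" (len 8), cursors c1@0 c2@2, authorship 1.2.....
After op 5 (delete): buffer="iikgnju" (len 7), cursors c1@0 c2@1, authorship 12.....
After op 6 (move_left): buffer="iikgnju" (len 7), cursors c1@0 c2@0, authorship 12.....
After op 7 (insert('b')): buffer="bbiikgnju" (len 9), cursors c1@2 c2@2, authorship 1212.....
Authorship (.=original, N=cursor N): 1 2 1 2 . . . . .
Index 2: author = 1

Answer: cursor 1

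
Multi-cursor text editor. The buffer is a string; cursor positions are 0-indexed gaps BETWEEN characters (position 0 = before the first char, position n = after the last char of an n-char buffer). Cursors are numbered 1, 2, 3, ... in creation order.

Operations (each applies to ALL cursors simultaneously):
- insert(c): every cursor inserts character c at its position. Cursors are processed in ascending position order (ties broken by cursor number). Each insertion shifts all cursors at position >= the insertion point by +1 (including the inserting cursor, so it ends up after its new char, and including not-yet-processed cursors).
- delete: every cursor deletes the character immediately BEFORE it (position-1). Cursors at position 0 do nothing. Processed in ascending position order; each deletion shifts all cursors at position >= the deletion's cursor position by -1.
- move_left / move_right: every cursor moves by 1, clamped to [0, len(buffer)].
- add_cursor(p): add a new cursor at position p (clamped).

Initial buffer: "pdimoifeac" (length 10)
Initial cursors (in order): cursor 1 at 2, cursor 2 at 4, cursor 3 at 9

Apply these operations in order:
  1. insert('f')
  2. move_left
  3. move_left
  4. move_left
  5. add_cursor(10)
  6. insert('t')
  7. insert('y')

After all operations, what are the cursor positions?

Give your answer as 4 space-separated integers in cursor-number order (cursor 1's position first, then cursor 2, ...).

Answer: 2 7 15 18

Derivation:
After op 1 (insert('f')): buffer="pdfimfoifeafc" (len 13), cursors c1@3 c2@6 c3@12, authorship ..1..2.....3.
After op 2 (move_left): buffer="pdfimfoifeafc" (len 13), cursors c1@2 c2@5 c3@11, authorship ..1..2.....3.
After op 3 (move_left): buffer="pdfimfoifeafc" (len 13), cursors c1@1 c2@4 c3@10, authorship ..1..2.....3.
After op 4 (move_left): buffer="pdfimfoifeafc" (len 13), cursors c1@0 c2@3 c3@9, authorship ..1..2.....3.
After op 5 (add_cursor(10)): buffer="pdfimfoifeafc" (len 13), cursors c1@0 c2@3 c3@9 c4@10, authorship ..1..2.....3.
After op 6 (insert('t')): buffer="tpdftimfoiftetafc" (len 17), cursors c1@1 c2@5 c3@12 c4@14, authorship 1..12..2...3.4.3.
After op 7 (insert('y')): buffer="typdftyimfoiftyetyafc" (len 21), cursors c1@2 c2@7 c3@15 c4@18, authorship 11..122..2...33.44.3.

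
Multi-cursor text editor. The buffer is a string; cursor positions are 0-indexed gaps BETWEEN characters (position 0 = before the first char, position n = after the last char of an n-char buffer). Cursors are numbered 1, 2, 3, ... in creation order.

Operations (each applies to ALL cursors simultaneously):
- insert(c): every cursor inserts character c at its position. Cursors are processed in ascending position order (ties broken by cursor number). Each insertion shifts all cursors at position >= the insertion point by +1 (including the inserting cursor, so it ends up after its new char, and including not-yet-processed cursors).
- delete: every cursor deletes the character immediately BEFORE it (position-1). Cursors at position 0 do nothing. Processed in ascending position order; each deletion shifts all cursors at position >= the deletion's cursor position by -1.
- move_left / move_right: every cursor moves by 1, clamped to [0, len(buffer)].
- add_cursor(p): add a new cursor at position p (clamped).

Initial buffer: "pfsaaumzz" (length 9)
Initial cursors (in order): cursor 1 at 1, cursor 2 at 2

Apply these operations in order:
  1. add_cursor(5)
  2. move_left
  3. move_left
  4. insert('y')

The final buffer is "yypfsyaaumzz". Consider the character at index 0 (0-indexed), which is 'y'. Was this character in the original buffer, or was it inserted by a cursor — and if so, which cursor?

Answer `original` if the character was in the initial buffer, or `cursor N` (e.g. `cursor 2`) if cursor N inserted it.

Answer: cursor 1

Derivation:
After op 1 (add_cursor(5)): buffer="pfsaaumzz" (len 9), cursors c1@1 c2@2 c3@5, authorship .........
After op 2 (move_left): buffer="pfsaaumzz" (len 9), cursors c1@0 c2@1 c3@4, authorship .........
After op 3 (move_left): buffer="pfsaaumzz" (len 9), cursors c1@0 c2@0 c3@3, authorship .........
After op 4 (insert('y')): buffer="yypfsyaaumzz" (len 12), cursors c1@2 c2@2 c3@6, authorship 12...3......
Authorship (.=original, N=cursor N): 1 2 . . . 3 . . . . . .
Index 0: author = 1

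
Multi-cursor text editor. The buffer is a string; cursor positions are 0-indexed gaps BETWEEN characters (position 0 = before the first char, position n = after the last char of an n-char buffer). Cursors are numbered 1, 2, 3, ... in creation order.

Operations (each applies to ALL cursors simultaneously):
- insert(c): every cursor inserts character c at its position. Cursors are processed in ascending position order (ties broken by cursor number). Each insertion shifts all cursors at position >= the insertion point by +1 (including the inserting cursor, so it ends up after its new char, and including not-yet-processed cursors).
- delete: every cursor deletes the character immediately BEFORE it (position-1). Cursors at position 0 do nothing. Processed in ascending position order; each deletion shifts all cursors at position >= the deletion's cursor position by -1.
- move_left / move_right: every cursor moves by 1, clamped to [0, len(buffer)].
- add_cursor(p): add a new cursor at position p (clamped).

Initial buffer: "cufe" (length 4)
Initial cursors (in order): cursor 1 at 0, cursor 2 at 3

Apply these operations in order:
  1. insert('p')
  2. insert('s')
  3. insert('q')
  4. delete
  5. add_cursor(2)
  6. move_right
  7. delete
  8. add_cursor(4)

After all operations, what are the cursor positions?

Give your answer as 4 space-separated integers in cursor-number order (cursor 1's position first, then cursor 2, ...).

After op 1 (insert('p')): buffer="pcufpe" (len 6), cursors c1@1 c2@5, authorship 1...2.
After op 2 (insert('s')): buffer="pscufpse" (len 8), cursors c1@2 c2@7, authorship 11...22.
After op 3 (insert('q')): buffer="psqcufpsqe" (len 10), cursors c1@3 c2@9, authorship 111...222.
After op 4 (delete): buffer="pscufpse" (len 8), cursors c1@2 c2@7, authorship 11...22.
After op 5 (add_cursor(2)): buffer="pscufpse" (len 8), cursors c1@2 c3@2 c2@7, authorship 11...22.
After op 6 (move_right): buffer="pscufpse" (len 8), cursors c1@3 c3@3 c2@8, authorship 11...22.
After op 7 (delete): buffer="pufps" (len 5), cursors c1@1 c3@1 c2@5, authorship 1..22
After op 8 (add_cursor(4)): buffer="pufps" (len 5), cursors c1@1 c3@1 c4@4 c2@5, authorship 1..22

Answer: 1 5 1 4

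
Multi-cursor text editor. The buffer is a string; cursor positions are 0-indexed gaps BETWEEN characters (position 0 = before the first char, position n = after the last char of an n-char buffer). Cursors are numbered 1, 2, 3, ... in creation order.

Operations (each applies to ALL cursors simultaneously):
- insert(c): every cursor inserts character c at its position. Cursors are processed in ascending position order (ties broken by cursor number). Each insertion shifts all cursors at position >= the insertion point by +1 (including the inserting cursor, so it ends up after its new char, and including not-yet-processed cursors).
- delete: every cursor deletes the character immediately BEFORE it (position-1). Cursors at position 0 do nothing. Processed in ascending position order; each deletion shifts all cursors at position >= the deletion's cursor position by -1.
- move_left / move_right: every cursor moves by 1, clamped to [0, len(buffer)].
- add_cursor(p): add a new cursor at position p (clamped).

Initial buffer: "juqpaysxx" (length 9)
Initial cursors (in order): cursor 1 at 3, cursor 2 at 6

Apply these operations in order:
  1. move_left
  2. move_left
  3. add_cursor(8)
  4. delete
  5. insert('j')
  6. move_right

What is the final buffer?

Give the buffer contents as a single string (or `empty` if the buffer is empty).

Answer: juqjaysjx

Derivation:
After op 1 (move_left): buffer="juqpaysxx" (len 9), cursors c1@2 c2@5, authorship .........
After op 2 (move_left): buffer="juqpaysxx" (len 9), cursors c1@1 c2@4, authorship .........
After op 3 (add_cursor(8)): buffer="juqpaysxx" (len 9), cursors c1@1 c2@4 c3@8, authorship .........
After op 4 (delete): buffer="uqaysx" (len 6), cursors c1@0 c2@2 c3@5, authorship ......
After op 5 (insert('j')): buffer="juqjaysjx" (len 9), cursors c1@1 c2@4 c3@8, authorship 1..2...3.
After op 6 (move_right): buffer="juqjaysjx" (len 9), cursors c1@2 c2@5 c3@9, authorship 1..2...3.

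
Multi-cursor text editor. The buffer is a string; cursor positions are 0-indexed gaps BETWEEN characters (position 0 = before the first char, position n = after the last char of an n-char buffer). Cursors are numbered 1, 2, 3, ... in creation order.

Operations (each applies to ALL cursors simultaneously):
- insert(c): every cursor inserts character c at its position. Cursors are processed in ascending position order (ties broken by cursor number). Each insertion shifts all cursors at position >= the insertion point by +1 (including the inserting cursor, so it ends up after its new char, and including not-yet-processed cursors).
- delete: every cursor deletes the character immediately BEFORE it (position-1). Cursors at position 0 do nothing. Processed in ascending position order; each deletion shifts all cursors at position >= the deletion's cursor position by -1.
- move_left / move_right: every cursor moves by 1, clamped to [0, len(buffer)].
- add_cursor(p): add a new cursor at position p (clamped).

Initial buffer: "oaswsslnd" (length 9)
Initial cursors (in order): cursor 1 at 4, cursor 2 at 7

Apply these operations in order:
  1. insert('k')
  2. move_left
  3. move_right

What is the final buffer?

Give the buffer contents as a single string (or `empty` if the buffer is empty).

After op 1 (insert('k')): buffer="oaswksslknd" (len 11), cursors c1@5 c2@9, authorship ....1...2..
After op 2 (move_left): buffer="oaswksslknd" (len 11), cursors c1@4 c2@8, authorship ....1...2..
After op 3 (move_right): buffer="oaswksslknd" (len 11), cursors c1@5 c2@9, authorship ....1...2..

Answer: oaswksslknd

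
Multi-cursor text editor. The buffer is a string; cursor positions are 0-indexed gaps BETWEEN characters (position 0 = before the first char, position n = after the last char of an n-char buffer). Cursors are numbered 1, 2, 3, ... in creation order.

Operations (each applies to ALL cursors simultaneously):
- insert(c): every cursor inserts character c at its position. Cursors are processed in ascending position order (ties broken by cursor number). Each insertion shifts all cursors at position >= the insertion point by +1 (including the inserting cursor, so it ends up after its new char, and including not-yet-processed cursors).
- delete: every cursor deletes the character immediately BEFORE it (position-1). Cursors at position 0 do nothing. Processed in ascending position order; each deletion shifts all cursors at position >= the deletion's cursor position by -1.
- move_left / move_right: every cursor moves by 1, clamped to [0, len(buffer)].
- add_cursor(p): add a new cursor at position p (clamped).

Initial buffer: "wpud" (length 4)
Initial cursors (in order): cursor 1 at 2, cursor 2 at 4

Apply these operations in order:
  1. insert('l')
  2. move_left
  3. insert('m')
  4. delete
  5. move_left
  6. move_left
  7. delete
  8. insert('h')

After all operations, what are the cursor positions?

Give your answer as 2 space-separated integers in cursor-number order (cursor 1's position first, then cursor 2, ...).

Answer: 1 4

Derivation:
After op 1 (insert('l')): buffer="wpludl" (len 6), cursors c1@3 c2@6, authorship ..1..2
After op 2 (move_left): buffer="wpludl" (len 6), cursors c1@2 c2@5, authorship ..1..2
After op 3 (insert('m')): buffer="wpmludml" (len 8), cursors c1@3 c2@7, authorship ..11..22
After op 4 (delete): buffer="wpludl" (len 6), cursors c1@2 c2@5, authorship ..1..2
After op 5 (move_left): buffer="wpludl" (len 6), cursors c1@1 c2@4, authorship ..1..2
After op 6 (move_left): buffer="wpludl" (len 6), cursors c1@0 c2@3, authorship ..1..2
After op 7 (delete): buffer="wpudl" (len 5), cursors c1@0 c2@2, authorship ....2
After op 8 (insert('h')): buffer="hwphudl" (len 7), cursors c1@1 c2@4, authorship 1..2..2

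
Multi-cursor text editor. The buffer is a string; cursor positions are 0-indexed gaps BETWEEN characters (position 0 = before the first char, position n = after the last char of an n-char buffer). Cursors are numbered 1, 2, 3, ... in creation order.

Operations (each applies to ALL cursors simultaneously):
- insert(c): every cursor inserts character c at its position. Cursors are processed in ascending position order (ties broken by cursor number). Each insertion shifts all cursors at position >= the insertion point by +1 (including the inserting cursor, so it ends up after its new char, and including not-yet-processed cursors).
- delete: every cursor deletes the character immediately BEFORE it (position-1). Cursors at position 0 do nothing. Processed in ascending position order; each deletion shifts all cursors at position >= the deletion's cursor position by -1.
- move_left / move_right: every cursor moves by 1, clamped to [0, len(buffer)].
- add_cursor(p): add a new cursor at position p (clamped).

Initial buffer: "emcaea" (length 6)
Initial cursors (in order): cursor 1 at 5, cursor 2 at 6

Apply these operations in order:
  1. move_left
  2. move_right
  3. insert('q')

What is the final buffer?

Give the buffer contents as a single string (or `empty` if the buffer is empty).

After op 1 (move_left): buffer="emcaea" (len 6), cursors c1@4 c2@5, authorship ......
After op 2 (move_right): buffer="emcaea" (len 6), cursors c1@5 c2@6, authorship ......
After op 3 (insert('q')): buffer="emcaeqaq" (len 8), cursors c1@6 c2@8, authorship .....1.2

Answer: emcaeqaq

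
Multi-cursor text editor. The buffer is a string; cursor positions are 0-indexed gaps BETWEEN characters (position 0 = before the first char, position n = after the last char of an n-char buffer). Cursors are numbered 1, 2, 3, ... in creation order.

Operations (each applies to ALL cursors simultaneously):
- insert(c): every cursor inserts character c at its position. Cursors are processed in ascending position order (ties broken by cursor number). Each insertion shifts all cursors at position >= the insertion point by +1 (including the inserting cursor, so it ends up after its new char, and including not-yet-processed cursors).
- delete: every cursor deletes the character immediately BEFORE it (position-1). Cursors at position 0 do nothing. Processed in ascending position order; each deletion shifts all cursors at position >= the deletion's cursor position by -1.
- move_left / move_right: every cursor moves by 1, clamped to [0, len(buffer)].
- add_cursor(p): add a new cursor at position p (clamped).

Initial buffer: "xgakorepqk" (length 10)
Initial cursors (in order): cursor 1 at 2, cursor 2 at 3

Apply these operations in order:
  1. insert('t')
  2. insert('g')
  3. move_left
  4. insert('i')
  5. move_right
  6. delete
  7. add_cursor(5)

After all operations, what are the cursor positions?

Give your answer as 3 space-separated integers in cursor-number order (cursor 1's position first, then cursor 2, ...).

Answer: 4 7 5

Derivation:
After op 1 (insert('t')): buffer="xgtatkorepqk" (len 12), cursors c1@3 c2@5, authorship ..1.2.......
After op 2 (insert('g')): buffer="xgtgatgkorepqk" (len 14), cursors c1@4 c2@7, authorship ..11.22.......
After op 3 (move_left): buffer="xgtgatgkorepqk" (len 14), cursors c1@3 c2@6, authorship ..11.22.......
After op 4 (insert('i')): buffer="xgtigatigkorepqk" (len 16), cursors c1@4 c2@8, authorship ..111.222.......
After op 5 (move_right): buffer="xgtigatigkorepqk" (len 16), cursors c1@5 c2@9, authorship ..111.222.......
After op 6 (delete): buffer="xgtiatikorepqk" (len 14), cursors c1@4 c2@7, authorship ..11.22.......
After op 7 (add_cursor(5)): buffer="xgtiatikorepqk" (len 14), cursors c1@4 c3@5 c2@7, authorship ..11.22.......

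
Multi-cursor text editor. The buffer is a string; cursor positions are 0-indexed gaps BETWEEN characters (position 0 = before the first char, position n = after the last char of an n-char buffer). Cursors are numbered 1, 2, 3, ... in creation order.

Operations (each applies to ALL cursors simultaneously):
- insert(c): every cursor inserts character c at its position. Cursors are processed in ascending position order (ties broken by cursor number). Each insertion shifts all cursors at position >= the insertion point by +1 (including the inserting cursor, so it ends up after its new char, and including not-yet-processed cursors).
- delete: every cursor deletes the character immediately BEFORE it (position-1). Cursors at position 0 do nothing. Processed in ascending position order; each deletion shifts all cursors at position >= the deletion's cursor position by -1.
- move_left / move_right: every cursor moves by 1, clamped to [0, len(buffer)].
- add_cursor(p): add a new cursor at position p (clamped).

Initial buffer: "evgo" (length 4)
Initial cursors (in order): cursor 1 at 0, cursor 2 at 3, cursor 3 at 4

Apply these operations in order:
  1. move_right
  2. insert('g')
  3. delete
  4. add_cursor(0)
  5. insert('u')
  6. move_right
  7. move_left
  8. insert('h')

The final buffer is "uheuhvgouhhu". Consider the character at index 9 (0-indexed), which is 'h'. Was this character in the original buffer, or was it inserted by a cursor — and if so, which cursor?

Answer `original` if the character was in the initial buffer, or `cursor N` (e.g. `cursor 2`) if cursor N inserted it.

Answer: cursor 2

Derivation:
After op 1 (move_right): buffer="evgo" (len 4), cursors c1@1 c2@4 c3@4, authorship ....
After op 2 (insert('g')): buffer="egvgogg" (len 7), cursors c1@2 c2@7 c3@7, authorship .1...23
After op 3 (delete): buffer="evgo" (len 4), cursors c1@1 c2@4 c3@4, authorship ....
After op 4 (add_cursor(0)): buffer="evgo" (len 4), cursors c4@0 c1@1 c2@4 c3@4, authorship ....
After op 5 (insert('u')): buffer="ueuvgouu" (len 8), cursors c4@1 c1@3 c2@8 c3@8, authorship 4.1...23
After op 6 (move_right): buffer="ueuvgouu" (len 8), cursors c4@2 c1@4 c2@8 c3@8, authorship 4.1...23
After op 7 (move_left): buffer="ueuvgouu" (len 8), cursors c4@1 c1@3 c2@7 c3@7, authorship 4.1...23
After op 8 (insert('h')): buffer="uheuhvgouhhu" (len 12), cursors c4@2 c1@5 c2@11 c3@11, authorship 44.11...2233
Authorship (.=original, N=cursor N): 4 4 . 1 1 . . . 2 2 3 3
Index 9: author = 2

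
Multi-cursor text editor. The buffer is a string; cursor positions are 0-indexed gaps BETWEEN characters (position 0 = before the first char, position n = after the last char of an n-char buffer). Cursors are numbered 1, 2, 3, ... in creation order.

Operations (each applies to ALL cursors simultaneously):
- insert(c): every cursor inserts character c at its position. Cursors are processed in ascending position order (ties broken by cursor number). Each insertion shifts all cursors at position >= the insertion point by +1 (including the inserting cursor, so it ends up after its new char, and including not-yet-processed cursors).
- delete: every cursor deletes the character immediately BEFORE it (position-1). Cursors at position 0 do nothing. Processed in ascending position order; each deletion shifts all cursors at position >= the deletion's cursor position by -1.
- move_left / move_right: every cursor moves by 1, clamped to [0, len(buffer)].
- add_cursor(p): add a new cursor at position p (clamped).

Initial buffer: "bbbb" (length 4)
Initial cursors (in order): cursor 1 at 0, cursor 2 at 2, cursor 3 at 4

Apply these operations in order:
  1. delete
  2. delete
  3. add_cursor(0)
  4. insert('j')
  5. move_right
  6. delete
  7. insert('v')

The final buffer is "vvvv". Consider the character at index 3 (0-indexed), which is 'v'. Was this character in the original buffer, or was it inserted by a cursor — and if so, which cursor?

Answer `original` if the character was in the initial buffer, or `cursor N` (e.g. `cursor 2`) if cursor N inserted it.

After op 1 (delete): buffer="bb" (len 2), cursors c1@0 c2@1 c3@2, authorship ..
After op 2 (delete): buffer="" (len 0), cursors c1@0 c2@0 c3@0, authorship 
After op 3 (add_cursor(0)): buffer="" (len 0), cursors c1@0 c2@0 c3@0 c4@0, authorship 
After op 4 (insert('j')): buffer="jjjj" (len 4), cursors c1@4 c2@4 c3@4 c4@4, authorship 1234
After op 5 (move_right): buffer="jjjj" (len 4), cursors c1@4 c2@4 c3@4 c4@4, authorship 1234
After op 6 (delete): buffer="" (len 0), cursors c1@0 c2@0 c3@0 c4@0, authorship 
After op 7 (insert('v')): buffer="vvvv" (len 4), cursors c1@4 c2@4 c3@4 c4@4, authorship 1234
Authorship (.=original, N=cursor N): 1 2 3 4
Index 3: author = 4

Answer: cursor 4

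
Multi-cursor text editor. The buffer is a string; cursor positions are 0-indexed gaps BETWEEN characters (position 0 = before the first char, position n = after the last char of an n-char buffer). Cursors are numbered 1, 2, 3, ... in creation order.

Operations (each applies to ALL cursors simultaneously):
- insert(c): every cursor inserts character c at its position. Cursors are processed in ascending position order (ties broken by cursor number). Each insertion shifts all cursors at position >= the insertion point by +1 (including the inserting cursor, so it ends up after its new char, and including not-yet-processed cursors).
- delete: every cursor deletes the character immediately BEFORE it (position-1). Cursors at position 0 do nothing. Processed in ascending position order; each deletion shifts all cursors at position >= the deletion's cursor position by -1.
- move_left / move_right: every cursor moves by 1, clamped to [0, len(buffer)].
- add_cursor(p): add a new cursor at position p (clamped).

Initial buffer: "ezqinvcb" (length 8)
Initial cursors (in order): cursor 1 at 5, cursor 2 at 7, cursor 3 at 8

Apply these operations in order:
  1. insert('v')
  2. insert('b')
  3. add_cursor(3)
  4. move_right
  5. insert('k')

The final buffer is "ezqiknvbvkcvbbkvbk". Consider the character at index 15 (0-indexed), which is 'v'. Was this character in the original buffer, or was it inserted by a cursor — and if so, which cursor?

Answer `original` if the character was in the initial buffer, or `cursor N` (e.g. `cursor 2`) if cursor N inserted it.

Answer: cursor 3

Derivation:
After op 1 (insert('v')): buffer="ezqinvvcvbv" (len 11), cursors c1@6 c2@9 c3@11, authorship .....1..2.3
After op 2 (insert('b')): buffer="ezqinvbvcvbbvb" (len 14), cursors c1@7 c2@11 c3@14, authorship .....11..22.33
After op 3 (add_cursor(3)): buffer="ezqinvbvcvbbvb" (len 14), cursors c4@3 c1@7 c2@11 c3@14, authorship .....11..22.33
After op 4 (move_right): buffer="ezqinvbvcvbbvb" (len 14), cursors c4@4 c1@8 c2@12 c3@14, authorship .....11..22.33
After op 5 (insert('k')): buffer="ezqiknvbvkcvbbkvbk" (len 18), cursors c4@5 c1@10 c2@15 c3@18, authorship ....4.11.1.22.2333
Authorship (.=original, N=cursor N): . . . . 4 . 1 1 . 1 . 2 2 . 2 3 3 3
Index 15: author = 3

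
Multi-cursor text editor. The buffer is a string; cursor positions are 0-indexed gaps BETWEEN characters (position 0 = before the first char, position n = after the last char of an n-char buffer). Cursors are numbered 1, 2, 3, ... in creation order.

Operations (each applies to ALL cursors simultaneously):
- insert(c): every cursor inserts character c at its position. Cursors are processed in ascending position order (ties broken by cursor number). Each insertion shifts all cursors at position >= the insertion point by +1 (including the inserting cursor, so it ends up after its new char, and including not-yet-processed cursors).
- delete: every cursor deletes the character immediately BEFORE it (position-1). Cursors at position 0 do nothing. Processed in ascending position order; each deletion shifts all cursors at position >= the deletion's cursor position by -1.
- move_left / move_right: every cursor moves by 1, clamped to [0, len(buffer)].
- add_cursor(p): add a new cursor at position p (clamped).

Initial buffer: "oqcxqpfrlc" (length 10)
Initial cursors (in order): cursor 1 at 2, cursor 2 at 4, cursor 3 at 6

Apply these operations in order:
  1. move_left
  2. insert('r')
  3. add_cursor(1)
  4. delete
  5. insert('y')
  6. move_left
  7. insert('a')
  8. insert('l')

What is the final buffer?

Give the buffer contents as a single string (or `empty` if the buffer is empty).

After op 1 (move_left): buffer="oqcxqpfrlc" (len 10), cursors c1@1 c2@3 c3@5, authorship ..........
After op 2 (insert('r')): buffer="orqcrxqrpfrlc" (len 13), cursors c1@2 c2@5 c3@8, authorship .1..2..3.....
After op 3 (add_cursor(1)): buffer="orqcrxqrpfrlc" (len 13), cursors c4@1 c1@2 c2@5 c3@8, authorship .1..2..3.....
After op 4 (delete): buffer="qcxqpfrlc" (len 9), cursors c1@0 c4@0 c2@2 c3@4, authorship .........
After op 5 (insert('y')): buffer="yyqcyxqypfrlc" (len 13), cursors c1@2 c4@2 c2@5 c3@8, authorship 14..2..3.....
After op 6 (move_left): buffer="yyqcyxqypfrlc" (len 13), cursors c1@1 c4@1 c2@4 c3@7, authorship 14..2..3.....
After op 7 (insert('a')): buffer="yaayqcayxqaypfrlc" (len 17), cursors c1@3 c4@3 c2@7 c3@11, authorship 1144..22..33.....
After op 8 (insert('l')): buffer="yaallyqcalyxqalypfrlc" (len 21), cursors c1@5 c4@5 c2@10 c3@15, authorship 114144..222..333.....

Answer: yaallyqcalyxqalypfrlc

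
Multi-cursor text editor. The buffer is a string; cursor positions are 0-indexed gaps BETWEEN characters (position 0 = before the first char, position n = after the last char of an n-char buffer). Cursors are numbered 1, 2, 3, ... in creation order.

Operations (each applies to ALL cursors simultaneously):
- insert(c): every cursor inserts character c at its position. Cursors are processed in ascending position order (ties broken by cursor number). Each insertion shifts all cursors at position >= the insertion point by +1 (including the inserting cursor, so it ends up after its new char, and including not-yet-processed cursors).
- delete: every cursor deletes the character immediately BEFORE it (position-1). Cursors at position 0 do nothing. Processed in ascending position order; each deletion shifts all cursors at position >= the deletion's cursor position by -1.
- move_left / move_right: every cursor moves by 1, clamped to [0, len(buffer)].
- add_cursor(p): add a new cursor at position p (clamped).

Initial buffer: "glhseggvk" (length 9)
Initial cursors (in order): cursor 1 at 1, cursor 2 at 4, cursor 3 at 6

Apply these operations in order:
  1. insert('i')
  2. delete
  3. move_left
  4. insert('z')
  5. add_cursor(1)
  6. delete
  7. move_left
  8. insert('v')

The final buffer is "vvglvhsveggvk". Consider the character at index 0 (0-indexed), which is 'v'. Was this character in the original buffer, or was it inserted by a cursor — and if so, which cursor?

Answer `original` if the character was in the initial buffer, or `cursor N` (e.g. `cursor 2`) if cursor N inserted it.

Answer: cursor 1

Derivation:
After op 1 (insert('i')): buffer="gilhsiegigvk" (len 12), cursors c1@2 c2@6 c3@9, authorship .1...2..3...
After op 2 (delete): buffer="glhseggvk" (len 9), cursors c1@1 c2@4 c3@6, authorship .........
After op 3 (move_left): buffer="glhseggvk" (len 9), cursors c1@0 c2@3 c3@5, authorship .........
After op 4 (insert('z')): buffer="zglhzsezggvk" (len 12), cursors c1@1 c2@5 c3@8, authorship 1...2..3....
After op 5 (add_cursor(1)): buffer="zglhzsezggvk" (len 12), cursors c1@1 c4@1 c2@5 c3@8, authorship 1...2..3....
After op 6 (delete): buffer="glhseggvk" (len 9), cursors c1@0 c4@0 c2@3 c3@5, authorship .........
After op 7 (move_left): buffer="glhseggvk" (len 9), cursors c1@0 c4@0 c2@2 c3@4, authorship .........
After op 8 (insert('v')): buffer="vvglvhsveggvk" (len 13), cursors c1@2 c4@2 c2@5 c3@8, authorship 14..2..3.....
Authorship (.=original, N=cursor N): 1 4 . . 2 . . 3 . . . . .
Index 0: author = 1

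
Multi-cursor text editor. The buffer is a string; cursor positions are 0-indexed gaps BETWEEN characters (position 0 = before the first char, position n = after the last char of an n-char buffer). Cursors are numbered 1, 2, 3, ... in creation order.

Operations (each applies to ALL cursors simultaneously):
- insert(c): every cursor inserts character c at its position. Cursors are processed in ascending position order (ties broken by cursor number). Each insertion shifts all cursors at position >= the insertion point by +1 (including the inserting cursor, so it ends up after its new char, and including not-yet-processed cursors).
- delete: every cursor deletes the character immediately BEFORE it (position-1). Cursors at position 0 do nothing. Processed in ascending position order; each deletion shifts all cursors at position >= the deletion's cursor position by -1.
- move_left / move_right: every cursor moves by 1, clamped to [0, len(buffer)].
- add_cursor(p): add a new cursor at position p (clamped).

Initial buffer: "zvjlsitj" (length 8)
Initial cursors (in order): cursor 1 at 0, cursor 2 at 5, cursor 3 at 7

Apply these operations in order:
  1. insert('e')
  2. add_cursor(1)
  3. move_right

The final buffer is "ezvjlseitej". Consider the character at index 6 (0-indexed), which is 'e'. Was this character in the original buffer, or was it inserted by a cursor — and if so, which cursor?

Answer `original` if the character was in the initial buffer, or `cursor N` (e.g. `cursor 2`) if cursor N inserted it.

After op 1 (insert('e')): buffer="ezvjlseitej" (len 11), cursors c1@1 c2@7 c3@10, authorship 1.....2..3.
After op 2 (add_cursor(1)): buffer="ezvjlseitej" (len 11), cursors c1@1 c4@1 c2@7 c3@10, authorship 1.....2..3.
After op 3 (move_right): buffer="ezvjlseitej" (len 11), cursors c1@2 c4@2 c2@8 c3@11, authorship 1.....2..3.
Authorship (.=original, N=cursor N): 1 . . . . . 2 . . 3 .
Index 6: author = 2

Answer: cursor 2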